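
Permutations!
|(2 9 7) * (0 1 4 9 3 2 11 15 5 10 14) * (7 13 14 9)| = |(0 1 4 7 11 15 5 10 9 13 14)(2 3)| = 22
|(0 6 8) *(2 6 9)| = |(0 9 2 6 8)| = 5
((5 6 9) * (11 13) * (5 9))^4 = [0, 1, 2, 3, 4, 5, 6, 7, 8, 9, 10, 11, 12, 13] = (13)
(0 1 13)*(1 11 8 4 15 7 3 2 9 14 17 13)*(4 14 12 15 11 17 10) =(0 17 13)(2 9 12 15 7 3)(4 11 8 14 10) =[17, 1, 9, 2, 11, 5, 6, 3, 14, 12, 4, 8, 15, 0, 10, 7, 16, 13]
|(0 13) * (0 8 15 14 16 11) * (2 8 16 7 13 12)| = 10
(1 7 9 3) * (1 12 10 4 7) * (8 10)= (3 12 8 10 4 7 9)= [0, 1, 2, 12, 7, 5, 6, 9, 10, 3, 4, 11, 8]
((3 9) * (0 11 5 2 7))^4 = (0 7 2 5 11) = [7, 1, 5, 3, 4, 11, 6, 2, 8, 9, 10, 0]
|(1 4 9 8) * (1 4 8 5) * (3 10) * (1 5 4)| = |(1 8)(3 10)(4 9)| = 2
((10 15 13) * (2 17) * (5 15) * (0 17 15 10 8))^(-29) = (0 17 2 15 13 8)(5 10) = [17, 1, 15, 3, 4, 10, 6, 7, 0, 9, 5, 11, 12, 8, 14, 13, 16, 2]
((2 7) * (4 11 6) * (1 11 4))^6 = [0, 1, 2, 3, 4, 5, 6, 7, 8, 9, 10, 11] = (11)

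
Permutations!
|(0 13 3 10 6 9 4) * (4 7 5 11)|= |(0 13 3 10 6 9 7 5 11 4)|= 10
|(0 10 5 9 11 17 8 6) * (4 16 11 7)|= |(0 10 5 9 7 4 16 11 17 8 6)|= 11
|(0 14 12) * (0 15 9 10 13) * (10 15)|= 10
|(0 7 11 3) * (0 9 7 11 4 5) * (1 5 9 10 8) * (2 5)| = 24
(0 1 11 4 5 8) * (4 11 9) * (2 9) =(11)(0 1 2 9 4 5 8) =[1, 2, 9, 3, 5, 8, 6, 7, 0, 4, 10, 11]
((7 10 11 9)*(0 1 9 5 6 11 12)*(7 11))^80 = (0 12 10 7 6 5 11 9 1) = [12, 0, 2, 3, 4, 11, 5, 6, 8, 1, 7, 9, 10]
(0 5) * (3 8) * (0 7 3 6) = [5, 1, 2, 8, 4, 7, 0, 3, 6] = (0 5 7 3 8 6)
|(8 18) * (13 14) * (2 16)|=|(2 16)(8 18)(13 14)|=2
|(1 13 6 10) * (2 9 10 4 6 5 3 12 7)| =|(1 13 5 3 12 7 2 9 10)(4 6)| =18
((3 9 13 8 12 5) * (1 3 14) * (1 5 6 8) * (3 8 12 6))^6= [0, 13, 2, 12, 4, 5, 8, 7, 1, 3, 10, 11, 6, 9, 14]= (14)(1 13 9 3 12 6 8)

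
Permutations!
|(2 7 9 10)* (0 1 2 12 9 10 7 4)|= |(0 1 2 4)(7 10 12 9)|= 4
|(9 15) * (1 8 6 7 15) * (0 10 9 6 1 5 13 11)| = |(0 10 9 5 13 11)(1 8)(6 7 15)| = 6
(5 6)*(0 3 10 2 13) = [3, 1, 13, 10, 4, 6, 5, 7, 8, 9, 2, 11, 12, 0] = (0 3 10 2 13)(5 6)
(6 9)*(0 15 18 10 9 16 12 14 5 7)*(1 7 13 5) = (0 15 18 10 9 6 16 12 14 1 7)(5 13) = [15, 7, 2, 3, 4, 13, 16, 0, 8, 6, 9, 11, 14, 5, 1, 18, 12, 17, 10]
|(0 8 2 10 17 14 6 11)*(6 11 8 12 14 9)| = |(0 12 14 11)(2 10 17 9 6 8)| = 12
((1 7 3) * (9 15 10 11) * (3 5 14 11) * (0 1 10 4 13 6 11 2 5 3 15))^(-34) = [9, 0, 14, 7, 15, 2, 13, 1, 8, 11, 3, 6, 12, 4, 5, 10] = (0 9 11 6 13 4 15 10 3 7 1)(2 14 5)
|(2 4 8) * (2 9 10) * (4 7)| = 6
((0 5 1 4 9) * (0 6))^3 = [4, 6, 2, 3, 0, 9, 1, 7, 8, 5] = (0 4)(1 6)(5 9)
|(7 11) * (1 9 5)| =|(1 9 5)(7 11)| =6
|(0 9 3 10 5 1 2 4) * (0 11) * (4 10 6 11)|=20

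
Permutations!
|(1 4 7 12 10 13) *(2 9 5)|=|(1 4 7 12 10 13)(2 9 5)|=6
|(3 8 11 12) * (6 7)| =|(3 8 11 12)(6 7)| =4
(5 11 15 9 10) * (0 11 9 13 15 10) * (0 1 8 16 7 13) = (0 11 10 5 9 1 8 16 7 13 15) = [11, 8, 2, 3, 4, 9, 6, 13, 16, 1, 5, 10, 12, 15, 14, 0, 7]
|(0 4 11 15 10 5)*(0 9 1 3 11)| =|(0 4)(1 3 11 15 10 5 9)| =14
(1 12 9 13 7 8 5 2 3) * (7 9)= (1 12 7 8 5 2 3)(9 13)= [0, 12, 3, 1, 4, 2, 6, 8, 5, 13, 10, 11, 7, 9]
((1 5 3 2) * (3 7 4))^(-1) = (1 2 3 4 7 5) = [0, 2, 3, 4, 7, 1, 6, 5]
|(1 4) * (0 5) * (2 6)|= |(0 5)(1 4)(2 6)|= 2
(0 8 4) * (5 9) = (0 8 4)(5 9) = [8, 1, 2, 3, 0, 9, 6, 7, 4, 5]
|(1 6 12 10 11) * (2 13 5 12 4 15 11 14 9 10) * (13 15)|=|(1 6 4 13 5 12 2 15 11)(9 10 14)|=9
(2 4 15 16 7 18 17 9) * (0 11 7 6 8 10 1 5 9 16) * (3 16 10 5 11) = (0 3 16 6 8 5 9 2 4 15)(1 11 7 18 17 10) = [3, 11, 4, 16, 15, 9, 8, 18, 5, 2, 1, 7, 12, 13, 14, 0, 6, 10, 17]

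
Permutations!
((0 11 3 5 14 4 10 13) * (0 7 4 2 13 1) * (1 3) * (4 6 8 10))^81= (14)= [0, 1, 2, 3, 4, 5, 6, 7, 8, 9, 10, 11, 12, 13, 14]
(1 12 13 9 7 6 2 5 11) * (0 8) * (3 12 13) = (0 8)(1 13 9 7 6 2 5 11)(3 12) = [8, 13, 5, 12, 4, 11, 2, 6, 0, 7, 10, 1, 3, 9]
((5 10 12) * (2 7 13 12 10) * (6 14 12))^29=(2 7 13 6 14 12 5)=[0, 1, 7, 3, 4, 2, 14, 13, 8, 9, 10, 11, 5, 6, 12]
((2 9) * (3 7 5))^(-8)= [0, 1, 2, 7, 4, 3, 6, 5, 8, 9]= (9)(3 7 5)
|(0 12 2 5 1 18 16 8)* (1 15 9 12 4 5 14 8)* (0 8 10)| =|(0 4 5 15 9 12 2 14 10)(1 18 16)| =9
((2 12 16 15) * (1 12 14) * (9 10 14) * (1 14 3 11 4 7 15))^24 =(16) =[0, 1, 2, 3, 4, 5, 6, 7, 8, 9, 10, 11, 12, 13, 14, 15, 16]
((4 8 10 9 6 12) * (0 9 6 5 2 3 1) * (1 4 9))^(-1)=(0 1)(2 5 9 12 6 10 8 4 3)=[1, 0, 5, 2, 3, 9, 10, 7, 4, 12, 8, 11, 6]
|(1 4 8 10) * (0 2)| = |(0 2)(1 4 8 10)| = 4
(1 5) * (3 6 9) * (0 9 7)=(0 9 3 6 7)(1 5)=[9, 5, 2, 6, 4, 1, 7, 0, 8, 3]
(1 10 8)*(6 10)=(1 6 10 8)=[0, 6, 2, 3, 4, 5, 10, 7, 1, 9, 8]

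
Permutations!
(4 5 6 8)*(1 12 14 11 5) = (1 12 14 11 5 6 8 4) = [0, 12, 2, 3, 1, 6, 8, 7, 4, 9, 10, 5, 14, 13, 11]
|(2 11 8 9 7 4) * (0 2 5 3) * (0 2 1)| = 8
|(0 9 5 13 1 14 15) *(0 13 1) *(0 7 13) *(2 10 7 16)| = 30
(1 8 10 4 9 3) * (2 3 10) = (1 8 2 3)(4 9 10) = [0, 8, 3, 1, 9, 5, 6, 7, 2, 10, 4]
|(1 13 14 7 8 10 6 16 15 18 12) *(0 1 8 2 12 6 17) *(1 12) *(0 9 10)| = 60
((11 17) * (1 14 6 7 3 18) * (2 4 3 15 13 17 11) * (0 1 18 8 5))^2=(18)(0 14 7 13 2 3 5 1 6 15 17 4 8)=[14, 6, 3, 5, 8, 1, 15, 13, 0, 9, 10, 11, 12, 2, 7, 17, 16, 4, 18]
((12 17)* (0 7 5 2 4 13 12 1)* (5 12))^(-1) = (0 1 17 12 7)(2 5 13 4) = [1, 17, 5, 3, 2, 13, 6, 0, 8, 9, 10, 11, 7, 4, 14, 15, 16, 12]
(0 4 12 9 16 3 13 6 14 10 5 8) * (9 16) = (0 4 12 16 3 13 6 14 10 5 8) = [4, 1, 2, 13, 12, 8, 14, 7, 0, 9, 5, 11, 16, 6, 10, 15, 3]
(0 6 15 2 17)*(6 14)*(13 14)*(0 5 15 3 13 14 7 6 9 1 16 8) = (0 14 9 1 16 8)(2 17 5 15)(3 13 7 6) = [14, 16, 17, 13, 4, 15, 3, 6, 0, 1, 10, 11, 12, 7, 9, 2, 8, 5]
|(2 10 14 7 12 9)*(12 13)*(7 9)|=12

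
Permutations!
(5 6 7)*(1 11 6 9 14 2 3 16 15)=(1 11 6 7 5 9 14 2 3 16 15)=[0, 11, 3, 16, 4, 9, 7, 5, 8, 14, 10, 6, 12, 13, 2, 1, 15]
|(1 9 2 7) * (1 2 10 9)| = |(2 7)(9 10)| = 2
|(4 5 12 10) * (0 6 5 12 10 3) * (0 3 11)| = |(0 6 5 10 4 12 11)| = 7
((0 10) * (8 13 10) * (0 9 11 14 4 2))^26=[2, 1, 4, 3, 14, 5, 6, 7, 0, 10, 13, 9, 12, 8, 11]=(0 2 4 14 11 9 10 13 8)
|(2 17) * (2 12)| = |(2 17 12)| = 3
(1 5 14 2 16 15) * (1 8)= (1 5 14 2 16 15 8)= [0, 5, 16, 3, 4, 14, 6, 7, 1, 9, 10, 11, 12, 13, 2, 8, 15]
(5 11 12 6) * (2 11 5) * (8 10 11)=[0, 1, 8, 3, 4, 5, 2, 7, 10, 9, 11, 12, 6]=(2 8 10 11 12 6)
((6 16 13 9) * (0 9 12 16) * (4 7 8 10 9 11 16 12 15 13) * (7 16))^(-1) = (0 6 9 10 8 7 11)(4 16)(13 15) = [6, 1, 2, 3, 16, 5, 9, 11, 7, 10, 8, 0, 12, 15, 14, 13, 4]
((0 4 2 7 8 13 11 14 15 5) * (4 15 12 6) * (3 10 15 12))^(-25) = [4, 1, 13, 5, 8, 6, 7, 11, 14, 9, 0, 10, 2, 3, 15, 12] = (0 4 8 14 15 12 2 13 3 5 6 7 11 10)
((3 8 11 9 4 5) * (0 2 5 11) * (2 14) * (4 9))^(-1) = [8, 1, 14, 5, 11, 2, 6, 7, 3, 9, 10, 4, 12, 13, 0] = (0 8 3 5 2 14)(4 11)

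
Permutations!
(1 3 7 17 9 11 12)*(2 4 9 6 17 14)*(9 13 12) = [0, 3, 4, 7, 13, 5, 17, 14, 8, 11, 10, 9, 1, 12, 2, 15, 16, 6] = (1 3 7 14 2 4 13 12)(6 17)(9 11)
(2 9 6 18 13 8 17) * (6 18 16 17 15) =[0, 1, 9, 3, 4, 5, 16, 7, 15, 18, 10, 11, 12, 8, 14, 6, 17, 2, 13] =(2 9 18 13 8 15 6 16 17)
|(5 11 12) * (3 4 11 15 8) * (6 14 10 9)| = |(3 4 11 12 5 15 8)(6 14 10 9)| = 28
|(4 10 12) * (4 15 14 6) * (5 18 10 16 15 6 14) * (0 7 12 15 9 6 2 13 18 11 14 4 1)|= 16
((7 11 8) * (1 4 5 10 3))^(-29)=(1 4 5 10 3)(7 11 8)=[0, 4, 2, 1, 5, 10, 6, 11, 7, 9, 3, 8]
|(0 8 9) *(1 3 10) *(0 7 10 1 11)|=6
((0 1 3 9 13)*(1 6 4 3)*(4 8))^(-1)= (0 13 9 3 4 8 6)= [13, 1, 2, 4, 8, 5, 0, 7, 6, 3, 10, 11, 12, 9]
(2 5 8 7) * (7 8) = (8)(2 5 7) = [0, 1, 5, 3, 4, 7, 6, 2, 8]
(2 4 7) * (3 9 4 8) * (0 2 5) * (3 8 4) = [2, 1, 4, 9, 7, 0, 6, 5, 8, 3] = (0 2 4 7 5)(3 9)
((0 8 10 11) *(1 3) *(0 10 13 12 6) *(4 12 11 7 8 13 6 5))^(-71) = [6, 3, 2, 1, 12, 4, 8, 10, 7, 9, 11, 13, 5, 0] = (0 6 8 7 10 11 13)(1 3)(4 12 5)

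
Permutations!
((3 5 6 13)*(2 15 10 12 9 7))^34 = (2 9 10)(3 6)(5 13)(7 12 15) = [0, 1, 9, 6, 4, 13, 3, 12, 8, 10, 2, 11, 15, 5, 14, 7]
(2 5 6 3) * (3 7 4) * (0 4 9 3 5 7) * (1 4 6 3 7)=(0 6)(1 4 5 3 2)(7 9)=[6, 4, 1, 2, 5, 3, 0, 9, 8, 7]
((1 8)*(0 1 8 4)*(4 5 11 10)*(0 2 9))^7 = (0 9 2 4 10 11 5 1) = [9, 0, 4, 3, 10, 1, 6, 7, 8, 2, 11, 5]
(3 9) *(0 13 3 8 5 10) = (0 13 3 9 8 5 10) = [13, 1, 2, 9, 4, 10, 6, 7, 5, 8, 0, 11, 12, 3]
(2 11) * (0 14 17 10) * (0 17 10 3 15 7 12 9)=(0 14 10 17 3 15 7 12 9)(2 11)=[14, 1, 11, 15, 4, 5, 6, 12, 8, 0, 17, 2, 9, 13, 10, 7, 16, 3]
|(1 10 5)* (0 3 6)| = |(0 3 6)(1 10 5)| = 3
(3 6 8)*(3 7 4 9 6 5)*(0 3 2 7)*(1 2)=(0 3 5 1 2 7 4 9 6 8)=[3, 2, 7, 5, 9, 1, 8, 4, 0, 6]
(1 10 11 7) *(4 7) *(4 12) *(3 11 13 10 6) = (1 6 3 11 12 4 7)(10 13) = [0, 6, 2, 11, 7, 5, 3, 1, 8, 9, 13, 12, 4, 10]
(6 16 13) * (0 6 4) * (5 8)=(0 6 16 13 4)(5 8)=[6, 1, 2, 3, 0, 8, 16, 7, 5, 9, 10, 11, 12, 4, 14, 15, 13]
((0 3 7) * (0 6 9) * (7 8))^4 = (0 6 8)(3 9 7) = [6, 1, 2, 9, 4, 5, 8, 3, 0, 7]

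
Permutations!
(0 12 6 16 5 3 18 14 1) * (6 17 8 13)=(0 12 17 8 13 6 16 5 3 18 14 1)=[12, 0, 2, 18, 4, 3, 16, 7, 13, 9, 10, 11, 17, 6, 1, 15, 5, 8, 14]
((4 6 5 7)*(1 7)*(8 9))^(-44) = [0, 7, 2, 3, 6, 1, 5, 4, 8, 9] = (9)(1 7 4 6 5)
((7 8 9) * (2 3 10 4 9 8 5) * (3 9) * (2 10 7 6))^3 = [0, 1, 2, 10, 5, 3, 6, 4, 8, 9, 7] = (3 10 7 4 5)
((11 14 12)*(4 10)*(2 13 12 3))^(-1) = (2 3 14 11 12 13)(4 10) = [0, 1, 3, 14, 10, 5, 6, 7, 8, 9, 4, 12, 13, 2, 11]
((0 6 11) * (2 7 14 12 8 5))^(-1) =(0 11 6)(2 5 8 12 14 7) =[11, 1, 5, 3, 4, 8, 0, 2, 12, 9, 10, 6, 14, 13, 7]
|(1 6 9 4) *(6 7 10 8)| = 7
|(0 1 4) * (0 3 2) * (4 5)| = 6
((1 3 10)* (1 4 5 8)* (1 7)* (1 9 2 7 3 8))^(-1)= (1 5 4 10 3 8)(2 9 7)= [0, 5, 9, 8, 10, 4, 6, 2, 1, 7, 3]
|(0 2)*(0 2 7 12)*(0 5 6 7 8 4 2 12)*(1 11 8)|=|(0 1 11 8 4 2 12 5 6 7)|=10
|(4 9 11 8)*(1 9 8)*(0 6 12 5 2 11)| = |(0 6 12 5 2 11 1 9)(4 8)| = 8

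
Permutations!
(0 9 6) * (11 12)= [9, 1, 2, 3, 4, 5, 0, 7, 8, 6, 10, 12, 11]= (0 9 6)(11 12)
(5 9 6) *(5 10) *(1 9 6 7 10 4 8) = [0, 9, 2, 3, 8, 6, 4, 10, 1, 7, 5] = (1 9 7 10 5 6 4 8)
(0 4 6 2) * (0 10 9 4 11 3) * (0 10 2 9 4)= (0 11 3 10 4 6 9)= [11, 1, 2, 10, 6, 5, 9, 7, 8, 0, 4, 3]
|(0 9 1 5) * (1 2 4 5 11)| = |(0 9 2 4 5)(1 11)| = 10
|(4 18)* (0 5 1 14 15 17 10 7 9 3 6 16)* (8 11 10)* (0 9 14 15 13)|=44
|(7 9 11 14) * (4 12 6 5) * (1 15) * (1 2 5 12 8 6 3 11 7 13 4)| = 8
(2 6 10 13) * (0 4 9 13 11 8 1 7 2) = (0 4 9 13)(1 7 2 6 10 11 8) = [4, 7, 6, 3, 9, 5, 10, 2, 1, 13, 11, 8, 12, 0]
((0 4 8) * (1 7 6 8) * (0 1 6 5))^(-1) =(0 5 7 1 8 6 4) =[5, 8, 2, 3, 0, 7, 4, 1, 6]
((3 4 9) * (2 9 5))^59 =(2 5 4 3 9) =[0, 1, 5, 9, 3, 4, 6, 7, 8, 2]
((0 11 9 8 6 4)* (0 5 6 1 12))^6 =(12) =[0, 1, 2, 3, 4, 5, 6, 7, 8, 9, 10, 11, 12]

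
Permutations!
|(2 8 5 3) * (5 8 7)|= 4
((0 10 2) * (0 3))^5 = (0 10 2 3) = [10, 1, 3, 0, 4, 5, 6, 7, 8, 9, 2]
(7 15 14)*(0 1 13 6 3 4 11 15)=(0 1 13 6 3 4 11 15 14 7)=[1, 13, 2, 4, 11, 5, 3, 0, 8, 9, 10, 15, 12, 6, 7, 14]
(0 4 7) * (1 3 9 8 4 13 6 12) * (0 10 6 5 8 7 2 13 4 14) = (0 4 2 13 5 8 14)(1 3 9 7 10 6 12) = [4, 3, 13, 9, 2, 8, 12, 10, 14, 7, 6, 11, 1, 5, 0]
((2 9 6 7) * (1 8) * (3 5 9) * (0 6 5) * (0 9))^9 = (0 7 3 5 6 2 9)(1 8) = [7, 8, 9, 5, 4, 6, 2, 3, 1, 0]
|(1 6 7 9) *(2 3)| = |(1 6 7 9)(2 3)| = 4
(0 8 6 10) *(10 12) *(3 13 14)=(0 8 6 12 10)(3 13 14)=[8, 1, 2, 13, 4, 5, 12, 7, 6, 9, 0, 11, 10, 14, 3]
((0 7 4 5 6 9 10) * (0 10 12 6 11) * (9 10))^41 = (0 7 4 5 11)(6 10 9 12) = [7, 1, 2, 3, 5, 11, 10, 4, 8, 12, 9, 0, 6]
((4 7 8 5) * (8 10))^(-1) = (4 5 8 10 7) = [0, 1, 2, 3, 5, 8, 6, 4, 10, 9, 7]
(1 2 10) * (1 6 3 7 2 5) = (1 5)(2 10 6 3 7) = [0, 5, 10, 7, 4, 1, 3, 2, 8, 9, 6]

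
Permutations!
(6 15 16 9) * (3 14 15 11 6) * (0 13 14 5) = [13, 1, 2, 5, 4, 0, 11, 7, 8, 3, 10, 6, 12, 14, 15, 16, 9] = (0 13 14 15 16 9 3 5)(6 11)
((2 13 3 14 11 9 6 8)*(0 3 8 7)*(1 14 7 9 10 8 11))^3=(1 14)(2 10 13 8 11)(6 9)=[0, 14, 10, 3, 4, 5, 9, 7, 11, 6, 13, 2, 12, 8, 1]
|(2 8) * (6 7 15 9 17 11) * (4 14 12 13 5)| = 30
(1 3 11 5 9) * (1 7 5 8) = [0, 3, 2, 11, 4, 9, 6, 5, 1, 7, 10, 8] = (1 3 11 8)(5 9 7)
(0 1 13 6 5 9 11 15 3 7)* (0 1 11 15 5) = (0 11 5 9 15 3 7 1 13 6) = [11, 13, 2, 7, 4, 9, 0, 1, 8, 15, 10, 5, 12, 6, 14, 3]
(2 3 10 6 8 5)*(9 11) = [0, 1, 3, 10, 4, 2, 8, 7, 5, 11, 6, 9] = (2 3 10 6 8 5)(9 11)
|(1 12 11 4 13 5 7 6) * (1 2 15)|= 10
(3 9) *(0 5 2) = (0 5 2)(3 9) = [5, 1, 0, 9, 4, 2, 6, 7, 8, 3]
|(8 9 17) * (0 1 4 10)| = |(0 1 4 10)(8 9 17)| = 12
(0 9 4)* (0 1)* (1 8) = (0 9 4 8 1) = [9, 0, 2, 3, 8, 5, 6, 7, 1, 4]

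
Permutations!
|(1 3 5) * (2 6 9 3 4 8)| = 8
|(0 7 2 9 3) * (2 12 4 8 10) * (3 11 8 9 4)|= 12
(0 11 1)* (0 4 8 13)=(0 11 1 4 8 13)=[11, 4, 2, 3, 8, 5, 6, 7, 13, 9, 10, 1, 12, 0]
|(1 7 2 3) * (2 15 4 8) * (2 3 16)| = 6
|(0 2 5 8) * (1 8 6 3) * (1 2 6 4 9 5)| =|(0 6 3 2 1 8)(4 9 5)| =6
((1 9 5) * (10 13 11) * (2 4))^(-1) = [0, 5, 4, 3, 2, 9, 6, 7, 8, 1, 11, 13, 12, 10] = (1 5 9)(2 4)(10 11 13)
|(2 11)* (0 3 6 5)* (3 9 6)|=4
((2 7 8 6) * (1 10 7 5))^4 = (1 6 10 2 7 5 8) = [0, 6, 7, 3, 4, 8, 10, 5, 1, 9, 2]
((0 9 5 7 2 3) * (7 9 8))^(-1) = (0 3 2 7 8)(5 9) = [3, 1, 7, 2, 4, 9, 6, 8, 0, 5]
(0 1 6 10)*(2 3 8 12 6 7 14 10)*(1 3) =[3, 7, 1, 8, 4, 5, 2, 14, 12, 9, 0, 11, 6, 13, 10] =(0 3 8 12 6 2 1 7 14 10)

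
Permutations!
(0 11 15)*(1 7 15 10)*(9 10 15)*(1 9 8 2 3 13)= [11, 7, 3, 13, 4, 5, 6, 8, 2, 10, 9, 15, 12, 1, 14, 0]= (0 11 15)(1 7 8 2 3 13)(9 10)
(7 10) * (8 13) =[0, 1, 2, 3, 4, 5, 6, 10, 13, 9, 7, 11, 12, 8] =(7 10)(8 13)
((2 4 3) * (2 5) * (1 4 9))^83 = [0, 9, 5, 4, 1, 3, 6, 7, 8, 2] = (1 9 2 5 3 4)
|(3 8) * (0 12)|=|(0 12)(3 8)|=2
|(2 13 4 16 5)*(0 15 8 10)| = |(0 15 8 10)(2 13 4 16 5)| = 20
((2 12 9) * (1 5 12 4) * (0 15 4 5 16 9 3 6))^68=(0 4 16 2 12 6 15 1 9 5 3)=[4, 9, 12, 0, 16, 3, 15, 7, 8, 5, 10, 11, 6, 13, 14, 1, 2]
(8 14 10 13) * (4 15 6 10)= (4 15 6 10 13 8 14)= [0, 1, 2, 3, 15, 5, 10, 7, 14, 9, 13, 11, 12, 8, 4, 6]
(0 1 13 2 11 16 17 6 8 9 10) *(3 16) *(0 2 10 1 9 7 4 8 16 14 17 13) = (0 9 1)(2 11 3 14 17 6 16 13 10)(4 8 7) = [9, 0, 11, 14, 8, 5, 16, 4, 7, 1, 2, 3, 12, 10, 17, 15, 13, 6]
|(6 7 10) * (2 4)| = 6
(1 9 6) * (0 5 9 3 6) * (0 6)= [5, 3, 2, 0, 4, 9, 1, 7, 8, 6]= (0 5 9 6 1 3)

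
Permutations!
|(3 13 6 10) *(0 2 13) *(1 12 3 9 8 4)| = 11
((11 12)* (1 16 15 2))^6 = (1 15)(2 16) = [0, 15, 16, 3, 4, 5, 6, 7, 8, 9, 10, 11, 12, 13, 14, 1, 2]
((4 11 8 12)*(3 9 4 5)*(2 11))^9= (2 11 8 12 5 3 9 4)= [0, 1, 11, 9, 2, 3, 6, 7, 12, 4, 10, 8, 5]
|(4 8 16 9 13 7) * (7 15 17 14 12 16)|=21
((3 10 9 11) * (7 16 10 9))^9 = (16) = [0, 1, 2, 3, 4, 5, 6, 7, 8, 9, 10, 11, 12, 13, 14, 15, 16]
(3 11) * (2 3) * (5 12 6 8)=[0, 1, 3, 11, 4, 12, 8, 7, 5, 9, 10, 2, 6]=(2 3 11)(5 12 6 8)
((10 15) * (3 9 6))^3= (10 15)= [0, 1, 2, 3, 4, 5, 6, 7, 8, 9, 15, 11, 12, 13, 14, 10]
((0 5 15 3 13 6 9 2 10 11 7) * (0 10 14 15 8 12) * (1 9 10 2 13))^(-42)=(0 8)(1 13 10 7 14 3 9 6 11 2 15)(5 12)=[8, 13, 15, 9, 4, 12, 11, 14, 0, 6, 7, 2, 5, 10, 3, 1]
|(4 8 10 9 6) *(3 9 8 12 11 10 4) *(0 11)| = 6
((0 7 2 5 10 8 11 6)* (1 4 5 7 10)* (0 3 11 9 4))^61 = (0 5 9 10 1 4 8)(2 7)(3 11 6) = [5, 4, 7, 11, 8, 9, 3, 2, 0, 10, 1, 6]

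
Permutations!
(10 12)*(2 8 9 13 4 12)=(2 8 9 13 4 12 10)=[0, 1, 8, 3, 12, 5, 6, 7, 9, 13, 2, 11, 10, 4]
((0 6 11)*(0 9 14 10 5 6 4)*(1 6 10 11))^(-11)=(0 4)(1 6)(5 10)(9 14 11)=[4, 6, 2, 3, 0, 10, 1, 7, 8, 14, 5, 9, 12, 13, 11]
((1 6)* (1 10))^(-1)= (1 10 6)= [0, 10, 2, 3, 4, 5, 1, 7, 8, 9, 6]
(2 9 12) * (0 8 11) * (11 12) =(0 8 12 2 9 11) =[8, 1, 9, 3, 4, 5, 6, 7, 12, 11, 10, 0, 2]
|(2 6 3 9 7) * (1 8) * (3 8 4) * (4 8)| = |(1 8)(2 6 4 3 9 7)| = 6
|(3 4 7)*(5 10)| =|(3 4 7)(5 10)| =6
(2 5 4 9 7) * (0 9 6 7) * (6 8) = (0 9)(2 5 4 8 6 7) = [9, 1, 5, 3, 8, 4, 7, 2, 6, 0]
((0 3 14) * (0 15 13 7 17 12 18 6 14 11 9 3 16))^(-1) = [16, 1, 2, 9, 4, 5, 18, 13, 8, 11, 10, 3, 17, 15, 6, 14, 0, 7, 12] = (0 16)(3 9 11)(6 18 12 17 7 13 15 14)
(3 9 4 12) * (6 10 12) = (3 9 4 6 10 12) = [0, 1, 2, 9, 6, 5, 10, 7, 8, 4, 12, 11, 3]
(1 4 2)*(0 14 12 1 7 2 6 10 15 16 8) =(0 14 12 1 4 6 10 15 16 8)(2 7) =[14, 4, 7, 3, 6, 5, 10, 2, 0, 9, 15, 11, 1, 13, 12, 16, 8]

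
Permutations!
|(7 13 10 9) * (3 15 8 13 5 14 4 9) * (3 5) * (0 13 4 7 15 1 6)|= 36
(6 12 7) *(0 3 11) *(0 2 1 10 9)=(0 3 11 2 1 10 9)(6 12 7)=[3, 10, 1, 11, 4, 5, 12, 6, 8, 0, 9, 2, 7]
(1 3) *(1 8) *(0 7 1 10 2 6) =(0 7 1 3 8 10 2 6) =[7, 3, 6, 8, 4, 5, 0, 1, 10, 9, 2]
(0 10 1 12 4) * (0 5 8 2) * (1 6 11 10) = (0 1 12 4 5 8 2)(6 11 10) = [1, 12, 0, 3, 5, 8, 11, 7, 2, 9, 6, 10, 4]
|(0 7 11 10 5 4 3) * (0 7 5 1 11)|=|(0 5 4 3 7)(1 11 10)|=15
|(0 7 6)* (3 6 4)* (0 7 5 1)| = 12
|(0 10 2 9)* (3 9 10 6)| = |(0 6 3 9)(2 10)| = 4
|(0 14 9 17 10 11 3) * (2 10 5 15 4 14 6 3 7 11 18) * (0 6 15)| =42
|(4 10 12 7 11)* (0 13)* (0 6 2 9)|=5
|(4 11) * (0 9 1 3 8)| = |(0 9 1 3 8)(4 11)| = 10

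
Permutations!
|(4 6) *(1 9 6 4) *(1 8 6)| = |(1 9)(6 8)| = 2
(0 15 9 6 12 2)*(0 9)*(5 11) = (0 15)(2 9 6 12)(5 11) = [15, 1, 9, 3, 4, 11, 12, 7, 8, 6, 10, 5, 2, 13, 14, 0]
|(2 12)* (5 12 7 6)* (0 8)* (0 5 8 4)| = 6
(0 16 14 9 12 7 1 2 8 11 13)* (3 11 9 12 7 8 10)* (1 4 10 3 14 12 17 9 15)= (0 16 12 8 15 1 2 3 11 13)(4 10 14 17 9 7)= [16, 2, 3, 11, 10, 5, 6, 4, 15, 7, 14, 13, 8, 0, 17, 1, 12, 9]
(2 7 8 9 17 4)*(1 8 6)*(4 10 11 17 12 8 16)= [0, 16, 7, 3, 2, 5, 1, 6, 9, 12, 11, 17, 8, 13, 14, 15, 4, 10]= (1 16 4 2 7 6)(8 9 12)(10 11 17)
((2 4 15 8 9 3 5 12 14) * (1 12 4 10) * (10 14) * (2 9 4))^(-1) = (1 10 12)(2 5 3 9 14)(4 8 15) = [0, 10, 5, 9, 8, 3, 6, 7, 15, 14, 12, 11, 1, 13, 2, 4]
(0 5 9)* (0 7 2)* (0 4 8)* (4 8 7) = [5, 1, 8, 3, 7, 9, 6, 2, 0, 4] = (0 5 9 4 7 2 8)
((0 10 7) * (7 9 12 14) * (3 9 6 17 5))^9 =(0 7 14 12 9 3 5 17 6 10) =[7, 1, 2, 5, 4, 17, 10, 14, 8, 3, 0, 11, 9, 13, 12, 15, 16, 6]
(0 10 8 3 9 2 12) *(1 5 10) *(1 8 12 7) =(0 8 3 9 2 7 1 5 10 12) =[8, 5, 7, 9, 4, 10, 6, 1, 3, 2, 12, 11, 0]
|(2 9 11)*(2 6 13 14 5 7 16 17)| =|(2 9 11 6 13 14 5 7 16 17)| =10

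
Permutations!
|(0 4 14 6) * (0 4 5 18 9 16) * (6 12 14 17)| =|(0 5 18 9 16)(4 17 6)(12 14)| =30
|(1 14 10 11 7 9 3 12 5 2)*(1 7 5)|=10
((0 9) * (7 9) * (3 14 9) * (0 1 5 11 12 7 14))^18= (14)= [0, 1, 2, 3, 4, 5, 6, 7, 8, 9, 10, 11, 12, 13, 14]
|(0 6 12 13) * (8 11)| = 4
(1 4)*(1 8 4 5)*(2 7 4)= (1 5)(2 7 4 8)= [0, 5, 7, 3, 8, 1, 6, 4, 2]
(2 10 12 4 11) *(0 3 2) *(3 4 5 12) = (0 4 11)(2 10 3)(5 12) = [4, 1, 10, 2, 11, 12, 6, 7, 8, 9, 3, 0, 5]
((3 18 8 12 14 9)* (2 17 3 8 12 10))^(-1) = [0, 1, 10, 17, 4, 5, 6, 7, 9, 14, 8, 11, 18, 13, 12, 15, 16, 2, 3] = (2 10 8 9 14 12 18 3 17)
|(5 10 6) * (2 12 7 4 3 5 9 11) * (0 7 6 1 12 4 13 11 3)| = 42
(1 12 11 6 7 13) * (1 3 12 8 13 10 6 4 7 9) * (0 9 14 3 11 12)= (0 9 1 8 13 11 4 7 10 6 14 3)= [9, 8, 2, 0, 7, 5, 14, 10, 13, 1, 6, 4, 12, 11, 3]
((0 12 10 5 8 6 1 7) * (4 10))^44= (0 7 1 6 8 5 10 4 12)= [7, 6, 2, 3, 12, 10, 8, 1, 5, 9, 4, 11, 0]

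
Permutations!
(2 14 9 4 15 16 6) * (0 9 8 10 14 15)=[9, 1, 15, 3, 0, 5, 2, 7, 10, 4, 14, 11, 12, 13, 8, 16, 6]=(0 9 4)(2 15 16 6)(8 10 14)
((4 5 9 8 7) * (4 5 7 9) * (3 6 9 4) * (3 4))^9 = [0, 1, 2, 6, 4, 5, 9, 7, 3, 8] = (3 6 9 8)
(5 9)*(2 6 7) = [0, 1, 6, 3, 4, 9, 7, 2, 8, 5] = (2 6 7)(5 9)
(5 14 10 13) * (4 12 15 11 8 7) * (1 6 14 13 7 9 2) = (1 6 14 10 7 4 12 15 11 8 9 2)(5 13) = [0, 6, 1, 3, 12, 13, 14, 4, 9, 2, 7, 8, 15, 5, 10, 11]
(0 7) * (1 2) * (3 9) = (0 7)(1 2)(3 9) = [7, 2, 1, 9, 4, 5, 6, 0, 8, 3]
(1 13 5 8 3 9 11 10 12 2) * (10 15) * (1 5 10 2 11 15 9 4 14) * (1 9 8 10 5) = (1 13 5 10 12 11 8 3 4 14 9 15 2) = [0, 13, 1, 4, 14, 10, 6, 7, 3, 15, 12, 8, 11, 5, 9, 2]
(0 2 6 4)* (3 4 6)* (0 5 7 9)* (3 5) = (0 2 5 7 9)(3 4) = [2, 1, 5, 4, 3, 7, 6, 9, 8, 0]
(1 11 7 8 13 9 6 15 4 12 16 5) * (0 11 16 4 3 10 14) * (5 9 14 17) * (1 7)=[11, 16, 2, 10, 12, 7, 15, 8, 13, 6, 17, 1, 4, 14, 0, 3, 9, 5]=(0 11 1 16 9 6 15 3 10 17 5 7 8 13 14)(4 12)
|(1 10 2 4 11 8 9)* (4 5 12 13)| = |(1 10 2 5 12 13 4 11 8 9)| = 10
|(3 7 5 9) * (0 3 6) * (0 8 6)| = 10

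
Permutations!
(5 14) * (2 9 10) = (2 9 10)(5 14) = [0, 1, 9, 3, 4, 14, 6, 7, 8, 10, 2, 11, 12, 13, 5]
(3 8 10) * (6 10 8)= [0, 1, 2, 6, 4, 5, 10, 7, 8, 9, 3]= (3 6 10)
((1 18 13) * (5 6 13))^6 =(1 18 5 6 13) =[0, 18, 2, 3, 4, 6, 13, 7, 8, 9, 10, 11, 12, 1, 14, 15, 16, 17, 5]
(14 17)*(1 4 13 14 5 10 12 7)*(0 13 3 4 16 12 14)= (0 13)(1 16 12 7)(3 4)(5 10 14 17)= [13, 16, 2, 4, 3, 10, 6, 1, 8, 9, 14, 11, 7, 0, 17, 15, 12, 5]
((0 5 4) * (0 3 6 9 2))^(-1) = (0 2 9 6 3 4 5) = [2, 1, 9, 4, 5, 0, 3, 7, 8, 6]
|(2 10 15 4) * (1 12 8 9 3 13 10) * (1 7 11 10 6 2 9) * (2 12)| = |(1 2 7 11 10 15 4 9 3 13 6 12 8)| = 13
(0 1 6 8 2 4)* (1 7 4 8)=(0 7 4)(1 6)(2 8)=[7, 6, 8, 3, 0, 5, 1, 4, 2]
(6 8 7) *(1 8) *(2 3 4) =[0, 8, 3, 4, 2, 5, 1, 6, 7] =(1 8 7 6)(2 3 4)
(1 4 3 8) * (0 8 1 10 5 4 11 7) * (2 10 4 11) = (0 8 4 3 1 2 10 5 11 7) = [8, 2, 10, 1, 3, 11, 6, 0, 4, 9, 5, 7]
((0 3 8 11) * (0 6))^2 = (0 8 6 3 11) = [8, 1, 2, 11, 4, 5, 3, 7, 6, 9, 10, 0]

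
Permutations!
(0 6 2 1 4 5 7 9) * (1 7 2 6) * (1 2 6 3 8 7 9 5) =(0 2 9)(1 4)(3 8 7 5 6) =[2, 4, 9, 8, 1, 6, 3, 5, 7, 0]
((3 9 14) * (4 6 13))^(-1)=(3 14 9)(4 13 6)=[0, 1, 2, 14, 13, 5, 4, 7, 8, 3, 10, 11, 12, 6, 9]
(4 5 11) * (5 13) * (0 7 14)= (0 7 14)(4 13 5 11)= [7, 1, 2, 3, 13, 11, 6, 14, 8, 9, 10, 4, 12, 5, 0]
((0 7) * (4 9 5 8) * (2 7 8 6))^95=[7, 1, 6, 3, 8, 9, 5, 2, 0, 4]=(0 7 2 6 5 9 4 8)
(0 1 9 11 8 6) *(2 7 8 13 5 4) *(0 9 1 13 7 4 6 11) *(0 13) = (2 4)(5 6 9 13)(7 8 11) = [0, 1, 4, 3, 2, 6, 9, 8, 11, 13, 10, 7, 12, 5]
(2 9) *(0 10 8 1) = (0 10 8 1)(2 9) = [10, 0, 9, 3, 4, 5, 6, 7, 1, 2, 8]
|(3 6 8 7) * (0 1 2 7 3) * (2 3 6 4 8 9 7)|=8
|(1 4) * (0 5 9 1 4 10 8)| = 6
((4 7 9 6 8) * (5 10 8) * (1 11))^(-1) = (1 11)(4 8 10 5 6 9 7) = [0, 11, 2, 3, 8, 6, 9, 4, 10, 7, 5, 1]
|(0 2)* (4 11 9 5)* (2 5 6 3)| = 8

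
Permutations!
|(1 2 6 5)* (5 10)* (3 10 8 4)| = 8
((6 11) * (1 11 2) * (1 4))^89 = [0, 4, 6, 3, 2, 5, 11, 7, 8, 9, 10, 1] = (1 4 2 6 11)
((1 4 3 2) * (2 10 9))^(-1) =(1 2 9 10 3 4) =[0, 2, 9, 4, 1, 5, 6, 7, 8, 10, 3]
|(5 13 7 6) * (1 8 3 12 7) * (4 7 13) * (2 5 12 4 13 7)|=|(1 8 3 4 2 5 13)(6 12 7)|=21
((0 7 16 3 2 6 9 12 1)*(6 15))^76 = (0 6 16 12 2)(1 15 7 9 3) = [6, 15, 0, 1, 4, 5, 16, 9, 8, 3, 10, 11, 2, 13, 14, 7, 12]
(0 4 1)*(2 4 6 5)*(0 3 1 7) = [6, 3, 4, 1, 7, 2, 5, 0] = (0 6 5 2 4 7)(1 3)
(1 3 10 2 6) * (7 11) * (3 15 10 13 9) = (1 15 10 2 6)(3 13 9)(7 11) = [0, 15, 6, 13, 4, 5, 1, 11, 8, 3, 2, 7, 12, 9, 14, 10]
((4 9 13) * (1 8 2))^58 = [0, 8, 1, 3, 9, 5, 6, 7, 2, 13, 10, 11, 12, 4] = (1 8 2)(4 9 13)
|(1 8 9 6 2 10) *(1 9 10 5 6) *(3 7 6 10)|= 9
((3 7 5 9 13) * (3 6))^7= (3 7 5 9 13 6)= [0, 1, 2, 7, 4, 9, 3, 5, 8, 13, 10, 11, 12, 6]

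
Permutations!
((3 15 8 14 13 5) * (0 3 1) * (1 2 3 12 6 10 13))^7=(0 3 6 8 13 1 2 12 15 10 14 5)=[3, 2, 12, 6, 4, 0, 8, 7, 13, 9, 14, 11, 15, 1, 5, 10]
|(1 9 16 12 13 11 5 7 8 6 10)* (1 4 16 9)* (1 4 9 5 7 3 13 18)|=|(1 4 16 12 18)(3 13 11 7 8 6 10 9 5)|=45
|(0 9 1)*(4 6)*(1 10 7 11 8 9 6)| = 20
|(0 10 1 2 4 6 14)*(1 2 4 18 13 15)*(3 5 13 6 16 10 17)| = |(0 17 3 5 13 15 1 4 16 10 2 18 6 14)| = 14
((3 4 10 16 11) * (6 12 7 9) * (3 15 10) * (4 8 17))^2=[0, 1, 2, 17, 8, 5, 7, 6, 4, 12, 11, 10, 9, 13, 14, 16, 15, 3]=(3 17)(4 8)(6 7)(9 12)(10 11)(15 16)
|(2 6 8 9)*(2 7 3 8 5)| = |(2 6 5)(3 8 9 7)| = 12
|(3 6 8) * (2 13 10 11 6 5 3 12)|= 14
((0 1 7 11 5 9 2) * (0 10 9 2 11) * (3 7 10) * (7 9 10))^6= (2 3 9 11 5)= [0, 1, 3, 9, 4, 2, 6, 7, 8, 11, 10, 5]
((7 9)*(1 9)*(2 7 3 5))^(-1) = (1 7 2 5 3 9) = [0, 7, 5, 9, 4, 3, 6, 2, 8, 1]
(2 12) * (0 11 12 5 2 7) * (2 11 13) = (0 13 2 5 11 12 7) = [13, 1, 5, 3, 4, 11, 6, 0, 8, 9, 10, 12, 7, 2]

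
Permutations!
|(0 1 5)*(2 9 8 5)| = 6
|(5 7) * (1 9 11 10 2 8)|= 6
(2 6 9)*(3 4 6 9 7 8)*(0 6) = (0 6 7 8 3 4)(2 9) = [6, 1, 9, 4, 0, 5, 7, 8, 3, 2]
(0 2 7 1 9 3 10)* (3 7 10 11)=(0 2 10)(1 9 7)(3 11)=[2, 9, 10, 11, 4, 5, 6, 1, 8, 7, 0, 3]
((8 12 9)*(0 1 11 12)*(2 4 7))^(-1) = (0 8 9 12 11 1)(2 7 4) = [8, 0, 7, 3, 2, 5, 6, 4, 9, 12, 10, 1, 11]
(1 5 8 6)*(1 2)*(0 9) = (0 9)(1 5 8 6 2) = [9, 5, 1, 3, 4, 8, 2, 7, 6, 0]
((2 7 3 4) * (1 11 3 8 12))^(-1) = [0, 12, 4, 11, 3, 5, 6, 2, 7, 9, 10, 1, 8] = (1 12 8 7 2 4 3 11)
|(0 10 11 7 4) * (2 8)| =10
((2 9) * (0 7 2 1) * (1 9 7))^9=(9)(0 1)(2 7)=[1, 0, 7, 3, 4, 5, 6, 2, 8, 9]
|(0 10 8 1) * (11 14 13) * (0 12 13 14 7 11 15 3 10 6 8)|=18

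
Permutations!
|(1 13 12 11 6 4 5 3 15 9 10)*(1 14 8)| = |(1 13 12 11 6 4 5 3 15 9 10 14 8)| = 13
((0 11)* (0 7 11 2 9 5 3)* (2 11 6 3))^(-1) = (0 3 6 7 11)(2 5 9) = [3, 1, 5, 6, 4, 9, 7, 11, 8, 2, 10, 0]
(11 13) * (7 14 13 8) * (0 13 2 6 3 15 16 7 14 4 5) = (0 13 11 8 14 2 6 3 15 16 7 4 5) = [13, 1, 6, 15, 5, 0, 3, 4, 14, 9, 10, 8, 12, 11, 2, 16, 7]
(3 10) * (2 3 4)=(2 3 10 4)=[0, 1, 3, 10, 2, 5, 6, 7, 8, 9, 4]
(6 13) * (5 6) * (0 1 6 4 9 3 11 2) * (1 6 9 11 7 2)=(0 6 13 5 4 11 1 9 3 7 2)=[6, 9, 0, 7, 11, 4, 13, 2, 8, 3, 10, 1, 12, 5]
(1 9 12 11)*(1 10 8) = [0, 9, 2, 3, 4, 5, 6, 7, 1, 12, 8, 10, 11] = (1 9 12 11 10 8)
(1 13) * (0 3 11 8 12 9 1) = (0 3 11 8 12 9 1 13) = [3, 13, 2, 11, 4, 5, 6, 7, 12, 1, 10, 8, 9, 0]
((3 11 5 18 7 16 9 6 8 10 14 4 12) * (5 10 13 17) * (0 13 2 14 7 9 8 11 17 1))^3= (2 12 5 6 7)(3 18 11 16 14)(4 17 9 10 8)= [0, 1, 12, 18, 17, 6, 7, 2, 4, 10, 8, 16, 5, 13, 3, 15, 14, 9, 11]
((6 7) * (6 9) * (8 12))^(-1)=[0, 1, 2, 3, 4, 5, 9, 6, 12, 7, 10, 11, 8]=(6 9 7)(8 12)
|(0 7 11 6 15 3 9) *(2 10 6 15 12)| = |(0 7 11 15 3 9)(2 10 6 12)| = 12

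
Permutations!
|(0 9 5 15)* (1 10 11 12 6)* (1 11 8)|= |(0 9 5 15)(1 10 8)(6 11 12)|= 12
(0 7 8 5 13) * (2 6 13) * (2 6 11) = (0 7 8 5 6 13)(2 11) = [7, 1, 11, 3, 4, 6, 13, 8, 5, 9, 10, 2, 12, 0]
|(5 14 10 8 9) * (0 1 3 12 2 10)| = 10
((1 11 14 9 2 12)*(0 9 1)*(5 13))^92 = [0, 14, 2, 3, 4, 5, 6, 7, 8, 9, 10, 1, 12, 13, 11] = (1 14 11)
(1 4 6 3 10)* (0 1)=(0 1 4 6 3 10)=[1, 4, 2, 10, 6, 5, 3, 7, 8, 9, 0]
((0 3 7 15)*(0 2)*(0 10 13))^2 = (0 7 2 13 3 15 10) = [7, 1, 13, 15, 4, 5, 6, 2, 8, 9, 0, 11, 12, 3, 14, 10]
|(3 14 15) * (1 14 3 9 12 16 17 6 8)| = |(1 14 15 9 12 16 17 6 8)| = 9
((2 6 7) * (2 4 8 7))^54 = (8) = [0, 1, 2, 3, 4, 5, 6, 7, 8]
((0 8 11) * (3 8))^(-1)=(0 11 8 3)=[11, 1, 2, 0, 4, 5, 6, 7, 3, 9, 10, 8]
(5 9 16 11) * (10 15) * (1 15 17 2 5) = [0, 15, 5, 3, 4, 9, 6, 7, 8, 16, 17, 1, 12, 13, 14, 10, 11, 2] = (1 15 10 17 2 5 9 16 11)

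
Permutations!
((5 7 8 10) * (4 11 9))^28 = (4 11 9) = [0, 1, 2, 3, 11, 5, 6, 7, 8, 4, 10, 9]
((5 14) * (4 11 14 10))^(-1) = [0, 1, 2, 3, 10, 14, 6, 7, 8, 9, 5, 4, 12, 13, 11] = (4 10 5 14 11)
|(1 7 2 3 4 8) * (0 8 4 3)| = 5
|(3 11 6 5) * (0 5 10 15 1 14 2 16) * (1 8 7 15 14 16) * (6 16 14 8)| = 15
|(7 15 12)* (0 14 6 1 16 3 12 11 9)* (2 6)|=|(0 14 2 6 1 16 3 12 7 15 11 9)|=12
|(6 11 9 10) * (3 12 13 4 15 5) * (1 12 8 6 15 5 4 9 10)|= 8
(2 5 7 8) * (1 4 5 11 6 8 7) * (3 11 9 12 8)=(1 4 5)(2 9 12 8)(3 11 6)=[0, 4, 9, 11, 5, 1, 3, 7, 2, 12, 10, 6, 8]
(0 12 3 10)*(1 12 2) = (0 2 1 12 3 10) = [2, 12, 1, 10, 4, 5, 6, 7, 8, 9, 0, 11, 3]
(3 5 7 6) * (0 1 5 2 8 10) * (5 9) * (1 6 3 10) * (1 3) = [6, 9, 8, 2, 4, 7, 10, 1, 3, 5, 0] = (0 6 10)(1 9 5 7)(2 8 3)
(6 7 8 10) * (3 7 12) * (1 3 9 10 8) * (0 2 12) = (0 2 12 9 10 6)(1 3 7) = [2, 3, 12, 7, 4, 5, 0, 1, 8, 10, 6, 11, 9]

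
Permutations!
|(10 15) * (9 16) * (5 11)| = |(5 11)(9 16)(10 15)| = 2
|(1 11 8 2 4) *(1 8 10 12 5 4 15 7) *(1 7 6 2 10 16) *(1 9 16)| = |(1 11)(2 15 6)(4 8 10 12 5)(9 16)| = 30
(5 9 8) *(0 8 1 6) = (0 8 5 9 1 6) = [8, 6, 2, 3, 4, 9, 0, 7, 5, 1]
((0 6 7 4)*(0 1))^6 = (0 6 7 4 1) = [6, 0, 2, 3, 1, 5, 7, 4]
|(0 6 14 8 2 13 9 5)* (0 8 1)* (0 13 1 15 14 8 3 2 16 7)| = 30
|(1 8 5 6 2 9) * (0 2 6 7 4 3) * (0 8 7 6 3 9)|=4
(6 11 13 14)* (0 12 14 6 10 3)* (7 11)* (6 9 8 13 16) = (0 12 14 10 3)(6 7 11 16)(8 13 9) = [12, 1, 2, 0, 4, 5, 7, 11, 13, 8, 3, 16, 14, 9, 10, 15, 6]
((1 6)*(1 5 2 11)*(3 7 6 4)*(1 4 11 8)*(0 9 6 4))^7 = [11, 8, 5, 7, 3, 6, 9, 4, 2, 0, 10, 1] = (0 11 1 8 2 5 6 9)(3 7 4)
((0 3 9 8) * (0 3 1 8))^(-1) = (0 9 3 8 1) = [9, 0, 2, 8, 4, 5, 6, 7, 1, 3]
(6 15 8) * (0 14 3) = (0 14 3)(6 15 8) = [14, 1, 2, 0, 4, 5, 15, 7, 6, 9, 10, 11, 12, 13, 3, 8]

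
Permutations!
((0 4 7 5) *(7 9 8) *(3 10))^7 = (0 4 9 8 7 5)(3 10) = [4, 1, 2, 10, 9, 0, 6, 5, 7, 8, 3]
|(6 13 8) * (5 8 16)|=5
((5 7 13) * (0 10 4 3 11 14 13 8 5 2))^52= (0 11)(2 3)(4 13)(5 7 8)(10 14)= [11, 1, 3, 2, 13, 7, 6, 8, 5, 9, 14, 0, 12, 4, 10]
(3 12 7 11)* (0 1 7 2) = (0 1 7 11 3 12 2) = [1, 7, 0, 12, 4, 5, 6, 11, 8, 9, 10, 3, 2]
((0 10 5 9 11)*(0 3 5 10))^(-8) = [0, 1, 2, 3, 4, 5, 6, 7, 8, 9, 10, 11] = (11)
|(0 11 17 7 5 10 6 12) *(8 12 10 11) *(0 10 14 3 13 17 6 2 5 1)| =|(0 8 12 10 2 5 11 6 14 3 13 17 7 1)| =14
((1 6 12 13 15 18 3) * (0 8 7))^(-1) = (0 7 8)(1 3 18 15 13 12 6) = [7, 3, 2, 18, 4, 5, 1, 8, 0, 9, 10, 11, 6, 12, 14, 13, 16, 17, 15]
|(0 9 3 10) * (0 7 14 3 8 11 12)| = |(0 9 8 11 12)(3 10 7 14)| = 20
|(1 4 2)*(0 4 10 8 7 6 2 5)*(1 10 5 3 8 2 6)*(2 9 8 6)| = 11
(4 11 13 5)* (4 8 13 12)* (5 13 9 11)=[0, 1, 2, 3, 5, 8, 6, 7, 9, 11, 10, 12, 4, 13]=(13)(4 5 8 9 11 12)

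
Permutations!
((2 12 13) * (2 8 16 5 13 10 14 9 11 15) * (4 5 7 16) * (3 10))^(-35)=(2 9 3 15 14 12 11 10)(4 5 13 8)(7 16)=[0, 1, 9, 15, 5, 13, 6, 16, 4, 3, 2, 10, 11, 8, 12, 14, 7]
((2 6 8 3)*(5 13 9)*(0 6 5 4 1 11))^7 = [9, 5, 0, 11, 2, 6, 4, 7, 1, 3, 10, 13, 12, 8] = (0 9 3 11 13 8 1 5 6 4 2)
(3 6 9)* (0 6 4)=(0 6 9 3 4)=[6, 1, 2, 4, 0, 5, 9, 7, 8, 3]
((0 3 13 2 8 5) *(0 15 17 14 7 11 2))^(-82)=(0 13 3)(2 7 17 5)(8 11 14 15)=[13, 1, 7, 0, 4, 2, 6, 17, 11, 9, 10, 14, 12, 3, 15, 8, 16, 5]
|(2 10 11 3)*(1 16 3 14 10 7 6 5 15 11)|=|(1 16 3 2 7 6 5 15 11 14 10)|=11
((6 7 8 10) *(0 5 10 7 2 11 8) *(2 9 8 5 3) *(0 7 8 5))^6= (0 2)(3 11)(5 6)(9 10)= [2, 1, 0, 11, 4, 6, 5, 7, 8, 10, 9, 3]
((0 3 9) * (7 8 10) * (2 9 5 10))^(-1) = [9, 1, 8, 0, 4, 3, 6, 10, 7, 2, 5] = (0 9 2 8 7 10 5 3)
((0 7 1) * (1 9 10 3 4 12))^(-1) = [1, 12, 2, 10, 3, 5, 6, 0, 8, 7, 9, 11, 4] = (0 1 12 4 3 10 9 7)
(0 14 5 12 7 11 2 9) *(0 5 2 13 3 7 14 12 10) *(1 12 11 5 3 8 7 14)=(0 11 13 8 7 5 10)(1 12)(2 9 3 14)=[11, 12, 9, 14, 4, 10, 6, 5, 7, 3, 0, 13, 1, 8, 2]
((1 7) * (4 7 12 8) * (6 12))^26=[0, 12, 2, 3, 1, 5, 8, 6, 7, 9, 10, 11, 4]=(1 12 4)(6 8 7)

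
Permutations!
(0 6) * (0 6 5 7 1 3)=(0 5 7 1 3)=[5, 3, 2, 0, 4, 7, 6, 1]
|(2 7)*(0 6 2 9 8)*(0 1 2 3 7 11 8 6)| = 4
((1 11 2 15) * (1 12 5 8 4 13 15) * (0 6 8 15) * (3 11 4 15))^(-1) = [13, 2, 11, 5, 1, 12, 0, 7, 6, 9, 10, 3, 15, 4, 14, 8] = (0 13 4 1 2 11 3 5 12 15 8 6)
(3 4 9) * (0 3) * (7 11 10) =(0 3 4 9)(7 11 10) =[3, 1, 2, 4, 9, 5, 6, 11, 8, 0, 7, 10]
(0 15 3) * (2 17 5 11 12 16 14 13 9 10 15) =(0 2 17 5 11 12 16 14 13 9 10 15 3) =[2, 1, 17, 0, 4, 11, 6, 7, 8, 10, 15, 12, 16, 9, 13, 3, 14, 5]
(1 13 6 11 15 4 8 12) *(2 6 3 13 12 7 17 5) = (1 12)(2 6 11 15 4 8 7 17 5)(3 13) = [0, 12, 6, 13, 8, 2, 11, 17, 7, 9, 10, 15, 1, 3, 14, 4, 16, 5]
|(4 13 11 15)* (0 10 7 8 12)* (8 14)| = |(0 10 7 14 8 12)(4 13 11 15)| = 12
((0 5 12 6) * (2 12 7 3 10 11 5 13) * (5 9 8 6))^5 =(0 7 8 12 11 13 3 6 5 9 2 10) =[7, 1, 10, 6, 4, 9, 5, 8, 12, 2, 0, 13, 11, 3]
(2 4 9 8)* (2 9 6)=[0, 1, 4, 3, 6, 5, 2, 7, 9, 8]=(2 4 6)(8 9)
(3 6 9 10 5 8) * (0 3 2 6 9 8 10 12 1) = (0 3 9 12 1)(2 6 8)(5 10) = [3, 0, 6, 9, 4, 10, 8, 7, 2, 12, 5, 11, 1]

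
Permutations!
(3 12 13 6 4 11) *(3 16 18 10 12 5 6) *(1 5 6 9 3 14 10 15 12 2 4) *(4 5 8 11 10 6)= (1 8 11 16 18 15 12 13 14 6)(2 5 9 3 4 10)= [0, 8, 5, 4, 10, 9, 1, 7, 11, 3, 2, 16, 13, 14, 6, 12, 18, 17, 15]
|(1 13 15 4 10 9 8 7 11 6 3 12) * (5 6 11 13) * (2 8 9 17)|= |(1 5 6 3 12)(2 8 7 13 15 4 10 17)|= 40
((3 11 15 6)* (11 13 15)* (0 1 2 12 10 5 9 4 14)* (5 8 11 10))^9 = (0 1 2 12 5 9 4 14)(3 13 15 6) = [1, 2, 12, 13, 14, 9, 3, 7, 8, 4, 10, 11, 5, 15, 0, 6]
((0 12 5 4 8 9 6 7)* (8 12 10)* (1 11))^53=(0 7 6 9 8 10)(1 11)(4 5 12)=[7, 11, 2, 3, 5, 12, 9, 6, 10, 8, 0, 1, 4]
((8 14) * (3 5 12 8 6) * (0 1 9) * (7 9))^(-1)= (0 9 7 1)(3 6 14 8 12 5)= [9, 0, 2, 6, 4, 3, 14, 1, 12, 7, 10, 11, 5, 13, 8]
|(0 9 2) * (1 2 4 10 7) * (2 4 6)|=4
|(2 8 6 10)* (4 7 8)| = |(2 4 7 8 6 10)| = 6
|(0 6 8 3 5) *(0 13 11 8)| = 10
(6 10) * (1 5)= [0, 5, 2, 3, 4, 1, 10, 7, 8, 9, 6]= (1 5)(6 10)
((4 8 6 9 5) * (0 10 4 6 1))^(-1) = (0 1 8 4 10)(5 9 6) = [1, 8, 2, 3, 10, 9, 5, 7, 4, 6, 0]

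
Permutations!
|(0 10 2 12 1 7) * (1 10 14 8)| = 15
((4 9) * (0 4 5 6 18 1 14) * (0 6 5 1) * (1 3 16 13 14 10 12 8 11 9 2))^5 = [12, 9, 11, 18, 8, 5, 1, 7, 13, 6, 3, 14, 16, 4, 2, 15, 0, 17, 10] = (0 12 16)(1 9 6)(2 11 14)(3 18 10)(4 8 13)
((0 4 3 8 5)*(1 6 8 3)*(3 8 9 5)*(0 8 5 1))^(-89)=(0 4)(1 6 9)(3 5 8)=[4, 6, 2, 5, 0, 8, 9, 7, 3, 1]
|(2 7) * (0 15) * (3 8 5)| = |(0 15)(2 7)(3 8 5)| = 6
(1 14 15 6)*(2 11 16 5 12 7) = (1 14 15 6)(2 11 16 5 12 7) = [0, 14, 11, 3, 4, 12, 1, 2, 8, 9, 10, 16, 7, 13, 15, 6, 5]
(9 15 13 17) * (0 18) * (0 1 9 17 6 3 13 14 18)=(1 9 15 14 18)(3 13 6)=[0, 9, 2, 13, 4, 5, 3, 7, 8, 15, 10, 11, 12, 6, 18, 14, 16, 17, 1]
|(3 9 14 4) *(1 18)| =4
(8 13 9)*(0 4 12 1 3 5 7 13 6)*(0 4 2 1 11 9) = [2, 3, 1, 5, 12, 7, 4, 13, 6, 8, 10, 9, 11, 0] = (0 2 1 3 5 7 13)(4 12 11 9 8 6)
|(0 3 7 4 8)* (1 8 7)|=4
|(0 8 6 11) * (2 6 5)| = 6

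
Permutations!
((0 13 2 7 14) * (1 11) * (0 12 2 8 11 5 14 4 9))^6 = [14, 4, 8, 3, 1, 9, 6, 11, 2, 5, 10, 7, 13, 12, 0] = (0 14)(1 4)(2 8)(5 9)(7 11)(12 13)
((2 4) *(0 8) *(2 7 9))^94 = (2 7)(4 9) = [0, 1, 7, 3, 9, 5, 6, 2, 8, 4]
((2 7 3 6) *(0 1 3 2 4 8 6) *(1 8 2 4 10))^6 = [0, 1, 2, 3, 4, 5, 6, 7, 8, 9, 10] = (10)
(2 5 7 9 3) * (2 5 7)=(2 7 9 3 5)=[0, 1, 7, 5, 4, 2, 6, 9, 8, 3]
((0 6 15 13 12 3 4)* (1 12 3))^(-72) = [0, 1, 2, 3, 4, 5, 6, 7, 8, 9, 10, 11, 12, 13, 14, 15] = (15)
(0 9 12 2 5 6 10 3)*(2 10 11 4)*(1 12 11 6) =[9, 12, 5, 0, 2, 1, 6, 7, 8, 11, 3, 4, 10] =(0 9 11 4 2 5 1 12 10 3)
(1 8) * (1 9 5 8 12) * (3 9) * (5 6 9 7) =(1 12)(3 7 5 8)(6 9) =[0, 12, 2, 7, 4, 8, 9, 5, 3, 6, 10, 11, 1]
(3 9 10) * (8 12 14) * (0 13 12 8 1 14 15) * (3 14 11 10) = (0 13 12 15)(1 11 10 14)(3 9) = [13, 11, 2, 9, 4, 5, 6, 7, 8, 3, 14, 10, 15, 12, 1, 0]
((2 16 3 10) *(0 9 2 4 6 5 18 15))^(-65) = [9, 1, 16, 10, 6, 18, 5, 7, 8, 2, 4, 11, 12, 13, 14, 0, 3, 17, 15] = (0 9 2 16 3 10 4 6 5 18 15)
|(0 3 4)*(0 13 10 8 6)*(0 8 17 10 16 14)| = 6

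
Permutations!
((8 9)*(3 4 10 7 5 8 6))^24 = (10) = [0, 1, 2, 3, 4, 5, 6, 7, 8, 9, 10]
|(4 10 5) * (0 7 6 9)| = |(0 7 6 9)(4 10 5)| = 12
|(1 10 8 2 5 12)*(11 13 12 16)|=9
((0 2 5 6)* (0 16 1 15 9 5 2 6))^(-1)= [5, 16, 2, 3, 4, 9, 0, 7, 8, 15, 10, 11, 12, 13, 14, 1, 6]= (0 5 9 15 1 16 6)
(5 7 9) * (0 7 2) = (0 7 9 5 2) = [7, 1, 0, 3, 4, 2, 6, 9, 8, 5]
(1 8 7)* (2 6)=(1 8 7)(2 6)=[0, 8, 6, 3, 4, 5, 2, 1, 7]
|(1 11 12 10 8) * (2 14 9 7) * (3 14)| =|(1 11 12 10 8)(2 3 14 9 7)| =5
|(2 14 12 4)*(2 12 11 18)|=|(2 14 11 18)(4 12)|=4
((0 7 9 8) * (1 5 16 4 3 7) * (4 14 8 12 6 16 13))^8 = (0 12 13 14 7 1 6 4 8 9 5 16 3) = [12, 6, 2, 0, 8, 16, 4, 1, 9, 5, 10, 11, 13, 14, 7, 15, 3]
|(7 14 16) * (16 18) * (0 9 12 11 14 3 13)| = |(0 9 12 11 14 18 16 7 3 13)| = 10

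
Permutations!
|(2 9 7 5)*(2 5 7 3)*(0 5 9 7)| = 6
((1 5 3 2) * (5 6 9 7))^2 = (1 9 5 2 6 7 3) = [0, 9, 6, 1, 4, 2, 7, 3, 8, 5]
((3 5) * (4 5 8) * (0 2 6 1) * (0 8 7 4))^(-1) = (0 8 1 6 2)(3 5 4 7) = [8, 6, 0, 5, 7, 4, 2, 3, 1]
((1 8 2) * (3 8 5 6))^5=(1 2 8 3 6 5)=[0, 2, 8, 6, 4, 1, 5, 7, 3]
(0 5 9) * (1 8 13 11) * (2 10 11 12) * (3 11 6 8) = [5, 3, 10, 11, 4, 9, 8, 7, 13, 0, 6, 1, 2, 12] = (0 5 9)(1 3 11)(2 10 6 8 13 12)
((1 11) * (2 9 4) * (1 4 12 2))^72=(12)=[0, 1, 2, 3, 4, 5, 6, 7, 8, 9, 10, 11, 12]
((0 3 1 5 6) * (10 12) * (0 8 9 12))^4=[6, 9, 2, 8, 4, 12, 10, 7, 0, 3, 5, 11, 1]=(0 6 10 5 12 1 9 3 8)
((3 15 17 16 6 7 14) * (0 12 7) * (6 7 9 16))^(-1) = [6, 1, 2, 14, 4, 5, 17, 16, 8, 12, 10, 11, 0, 13, 7, 3, 9, 15] = (0 6 17 15 3 14 7 16 9 12)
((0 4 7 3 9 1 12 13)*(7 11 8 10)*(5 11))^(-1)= (0 13 12 1 9 3 7 10 8 11 5 4)= [13, 9, 2, 7, 0, 4, 6, 10, 11, 3, 8, 5, 1, 12]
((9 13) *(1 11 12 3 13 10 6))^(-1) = (1 6 10 9 13 3 12 11) = [0, 6, 2, 12, 4, 5, 10, 7, 8, 13, 9, 1, 11, 3]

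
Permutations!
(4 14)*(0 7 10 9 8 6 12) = (0 7 10 9 8 6 12)(4 14) = [7, 1, 2, 3, 14, 5, 12, 10, 6, 8, 9, 11, 0, 13, 4]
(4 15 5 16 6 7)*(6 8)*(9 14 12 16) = (4 15 5 9 14 12 16 8 6 7) = [0, 1, 2, 3, 15, 9, 7, 4, 6, 14, 10, 11, 16, 13, 12, 5, 8]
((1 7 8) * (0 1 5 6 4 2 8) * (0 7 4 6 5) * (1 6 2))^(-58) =(0 2)(6 8) =[2, 1, 0, 3, 4, 5, 8, 7, 6]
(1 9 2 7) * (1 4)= [0, 9, 7, 3, 1, 5, 6, 4, 8, 2]= (1 9 2 7 4)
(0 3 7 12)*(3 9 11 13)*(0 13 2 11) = (0 9)(2 11)(3 7 12 13) = [9, 1, 11, 7, 4, 5, 6, 12, 8, 0, 10, 2, 13, 3]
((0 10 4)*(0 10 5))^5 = (0 5)(4 10) = [5, 1, 2, 3, 10, 0, 6, 7, 8, 9, 4]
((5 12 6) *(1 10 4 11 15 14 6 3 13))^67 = [0, 10, 2, 13, 11, 12, 5, 7, 8, 9, 4, 15, 3, 1, 6, 14] = (1 10 4 11 15 14 6 5 12 3 13)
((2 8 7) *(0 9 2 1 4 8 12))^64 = (12) = [0, 1, 2, 3, 4, 5, 6, 7, 8, 9, 10, 11, 12]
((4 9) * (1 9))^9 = (9) = [0, 1, 2, 3, 4, 5, 6, 7, 8, 9]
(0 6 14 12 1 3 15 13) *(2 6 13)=(0 13)(1 3 15 2 6 14 12)=[13, 3, 6, 15, 4, 5, 14, 7, 8, 9, 10, 11, 1, 0, 12, 2]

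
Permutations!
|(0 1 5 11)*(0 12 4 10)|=7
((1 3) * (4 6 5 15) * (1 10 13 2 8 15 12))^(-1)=(1 12 5 6 4 15 8 2 13 10 3)=[0, 12, 13, 1, 15, 6, 4, 7, 2, 9, 3, 11, 5, 10, 14, 8]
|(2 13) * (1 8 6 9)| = |(1 8 6 9)(2 13)| = 4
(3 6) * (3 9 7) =(3 6 9 7) =[0, 1, 2, 6, 4, 5, 9, 3, 8, 7]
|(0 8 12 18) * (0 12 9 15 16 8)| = |(8 9 15 16)(12 18)| = 4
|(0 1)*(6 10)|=|(0 1)(6 10)|=2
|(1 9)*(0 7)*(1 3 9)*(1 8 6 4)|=4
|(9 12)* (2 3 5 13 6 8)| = |(2 3 5 13 6 8)(9 12)| = 6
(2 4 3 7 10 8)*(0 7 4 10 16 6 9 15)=(0 7 16 6 9 15)(2 10 8)(3 4)=[7, 1, 10, 4, 3, 5, 9, 16, 2, 15, 8, 11, 12, 13, 14, 0, 6]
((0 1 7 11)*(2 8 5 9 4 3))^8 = (11)(2 5 4)(3 8 9) = [0, 1, 5, 8, 2, 4, 6, 7, 9, 3, 10, 11]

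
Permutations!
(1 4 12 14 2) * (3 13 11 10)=[0, 4, 1, 13, 12, 5, 6, 7, 8, 9, 3, 10, 14, 11, 2]=(1 4 12 14 2)(3 13 11 10)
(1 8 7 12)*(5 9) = [0, 8, 2, 3, 4, 9, 6, 12, 7, 5, 10, 11, 1] = (1 8 7 12)(5 9)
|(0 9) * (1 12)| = 2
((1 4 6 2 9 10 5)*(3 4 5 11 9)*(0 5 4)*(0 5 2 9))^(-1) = (0 11 10 9 6 4 1 5 3 2) = [11, 5, 0, 2, 1, 3, 4, 7, 8, 6, 9, 10]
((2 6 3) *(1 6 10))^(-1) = (1 10 2 3 6) = [0, 10, 3, 6, 4, 5, 1, 7, 8, 9, 2]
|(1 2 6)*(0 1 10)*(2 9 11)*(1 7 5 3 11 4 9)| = |(0 7 5 3 11 2 6 10)(4 9)| = 8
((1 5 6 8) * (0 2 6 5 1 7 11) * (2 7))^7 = [7, 1, 6, 3, 4, 5, 8, 11, 2, 9, 10, 0] = (0 7 11)(2 6 8)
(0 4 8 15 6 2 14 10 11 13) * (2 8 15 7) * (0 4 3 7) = (0 3 7 2 14 10 11 13 4 15 6 8) = [3, 1, 14, 7, 15, 5, 8, 2, 0, 9, 11, 13, 12, 4, 10, 6]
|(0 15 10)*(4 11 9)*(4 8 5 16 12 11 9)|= 21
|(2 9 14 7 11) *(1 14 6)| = 7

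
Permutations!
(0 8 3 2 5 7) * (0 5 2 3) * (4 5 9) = (0 8)(4 5 7 9) = [8, 1, 2, 3, 5, 7, 6, 9, 0, 4]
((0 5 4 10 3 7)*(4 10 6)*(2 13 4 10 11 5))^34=(0 13 6 3)(2 4 10 7)=[13, 1, 4, 0, 10, 5, 3, 2, 8, 9, 7, 11, 12, 6]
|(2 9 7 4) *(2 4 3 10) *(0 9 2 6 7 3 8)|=7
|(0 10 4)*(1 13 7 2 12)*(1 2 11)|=|(0 10 4)(1 13 7 11)(2 12)|=12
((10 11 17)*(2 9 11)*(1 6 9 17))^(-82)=(1 9)(2 10 17)(6 11)=[0, 9, 10, 3, 4, 5, 11, 7, 8, 1, 17, 6, 12, 13, 14, 15, 16, 2]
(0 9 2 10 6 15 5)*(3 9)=[3, 1, 10, 9, 4, 0, 15, 7, 8, 2, 6, 11, 12, 13, 14, 5]=(0 3 9 2 10 6 15 5)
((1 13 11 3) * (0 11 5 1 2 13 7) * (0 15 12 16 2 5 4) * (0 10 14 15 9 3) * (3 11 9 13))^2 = (0 11 9)(1 13 10 15 16 3)(2 5 7 4 14 12) = [11, 13, 5, 1, 14, 7, 6, 4, 8, 0, 15, 9, 2, 10, 12, 16, 3]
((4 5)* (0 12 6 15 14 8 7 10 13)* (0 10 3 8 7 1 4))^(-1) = [5, 8, 2, 7, 1, 4, 12, 14, 3, 9, 13, 11, 0, 10, 15, 6] = (0 5 4 1 8 3 7 14 15 6 12)(10 13)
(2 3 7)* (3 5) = [0, 1, 5, 7, 4, 3, 6, 2] = (2 5 3 7)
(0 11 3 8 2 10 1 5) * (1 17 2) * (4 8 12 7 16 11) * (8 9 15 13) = (0 4 9 15 13 8 1 5)(2 10 17)(3 12 7 16 11) = [4, 5, 10, 12, 9, 0, 6, 16, 1, 15, 17, 3, 7, 8, 14, 13, 11, 2]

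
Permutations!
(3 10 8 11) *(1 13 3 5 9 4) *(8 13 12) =(1 12 8 11 5 9 4)(3 10 13) =[0, 12, 2, 10, 1, 9, 6, 7, 11, 4, 13, 5, 8, 3]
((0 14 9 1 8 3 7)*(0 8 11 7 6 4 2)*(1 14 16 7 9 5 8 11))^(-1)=[2, 1, 4, 8, 6, 14, 3, 16, 5, 11, 10, 7, 12, 13, 9, 15, 0]=(0 2 4 6 3 8 5 14 9 11 7 16)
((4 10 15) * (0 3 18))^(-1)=(0 18 3)(4 15 10)=[18, 1, 2, 0, 15, 5, 6, 7, 8, 9, 4, 11, 12, 13, 14, 10, 16, 17, 3]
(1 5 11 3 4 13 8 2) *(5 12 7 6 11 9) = (1 12 7 6 11 3 4 13 8 2)(5 9) = [0, 12, 1, 4, 13, 9, 11, 6, 2, 5, 10, 3, 7, 8]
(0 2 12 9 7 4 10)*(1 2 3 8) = (0 3 8 1 2 12 9 7 4 10) = [3, 2, 12, 8, 10, 5, 6, 4, 1, 7, 0, 11, 9]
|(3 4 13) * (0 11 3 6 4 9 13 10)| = 8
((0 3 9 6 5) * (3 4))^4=[6, 1, 2, 0, 5, 9, 3, 7, 8, 4]=(0 6 3)(4 5 9)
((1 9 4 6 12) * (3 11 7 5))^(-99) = [0, 9, 2, 11, 6, 3, 12, 5, 8, 4, 10, 7, 1] = (1 9 4 6 12)(3 11 7 5)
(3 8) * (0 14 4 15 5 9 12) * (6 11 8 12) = (0 14 4 15 5 9 6 11 8 3 12) = [14, 1, 2, 12, 15, 9, 11, 7, 3, 6, 10, 8, 0, 13, 4, 5]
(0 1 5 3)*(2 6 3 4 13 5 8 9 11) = (0 1 8 9 11 2 6 3)(4 13 5) = [1, 8, 6, 0, 13, 4, 3, 7, 9, 11, 10, 2, 12, 5]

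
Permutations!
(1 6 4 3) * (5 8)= (1 6 4 3)(5 8)= [0, 6, 2, 1, 3, 8, 4, 7, 5]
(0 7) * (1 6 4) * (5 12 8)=[7, 6, 2, 3, 1, 12, 4, 0, 5, 9, 10, 11, 8]=(0 7)(1 6 4)(5 12 8)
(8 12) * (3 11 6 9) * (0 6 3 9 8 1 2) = (0 6 8 12 1 2)(3 11) = [6, 2, 0, 11, 4, 5, 8, 7, 12, 9, 10, 3, 1]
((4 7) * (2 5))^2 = [0, 1, 2, 3, 4, 5, 6, 7] = (7)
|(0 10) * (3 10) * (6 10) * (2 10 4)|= 6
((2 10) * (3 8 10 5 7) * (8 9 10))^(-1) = (2 10 9 3 7 5) = [0, 1, 10, 7, 4, 2, 6, 5, 8, 3, 9]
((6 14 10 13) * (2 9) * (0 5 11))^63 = (2 9)(6 13 10 14) = [0, 1, 9, 3, 4, 5, 13, 7, 8, 2, 14, 11, 12, 10, 6]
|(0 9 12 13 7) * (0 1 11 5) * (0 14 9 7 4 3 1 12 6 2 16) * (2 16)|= |(0 7 12 13 4 3 1 11 5 14 9 6 16)|= 13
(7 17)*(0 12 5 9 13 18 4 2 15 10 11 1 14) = (0 12 5 9 13 18 4 2 15 10 11 1 14)(7 17) = [12, 14, 15, 3, 2, 9, 6, 17, 8, 13, 11, 1, 5, 18, 0, 10, 16, 7, 4]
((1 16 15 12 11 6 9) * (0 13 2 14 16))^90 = (0 2 16 12 6 1 13 14 15 11 9) = [2, 13, 16, 3, 4, 5, 1, 7, 8, 0, 10, 9, 6, 14, 15, 11, 12]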